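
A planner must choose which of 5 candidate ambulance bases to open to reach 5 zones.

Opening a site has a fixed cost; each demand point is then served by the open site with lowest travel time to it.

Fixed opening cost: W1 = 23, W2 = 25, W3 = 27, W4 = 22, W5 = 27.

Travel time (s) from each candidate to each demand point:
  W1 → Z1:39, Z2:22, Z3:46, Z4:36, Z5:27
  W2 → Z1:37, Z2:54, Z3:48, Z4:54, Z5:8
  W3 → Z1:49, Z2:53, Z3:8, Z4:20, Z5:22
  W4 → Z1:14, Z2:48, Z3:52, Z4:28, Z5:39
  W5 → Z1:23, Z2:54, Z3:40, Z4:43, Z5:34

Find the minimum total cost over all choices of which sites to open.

Open {W1, W3, W4}: assign each demand point to its cheapest open site.
  Z1→W4 14, Z2→W1 22, Z3→W3 8, Z4→W3 20, Z5→W3 22
  travel time 86, fixed 72 → total 158.
Compare {W1, W3}: travel time 111 + fixed 50 = 161.
Compare {W3, W4}: travel time 112 + fixed 49 = 161.
Compare {W1, W2, W3, W4}: travel time 72 + fixed 97 = 169.
All other subsets cost ≥ 161. Minimum total cost: 158.

158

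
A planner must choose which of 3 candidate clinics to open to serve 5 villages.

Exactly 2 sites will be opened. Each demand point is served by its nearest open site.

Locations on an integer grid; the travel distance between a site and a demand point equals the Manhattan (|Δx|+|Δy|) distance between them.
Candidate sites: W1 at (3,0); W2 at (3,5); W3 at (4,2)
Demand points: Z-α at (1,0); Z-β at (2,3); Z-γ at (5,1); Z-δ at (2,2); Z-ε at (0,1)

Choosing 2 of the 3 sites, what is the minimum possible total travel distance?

13

Open {W1, W3}.
  Z-α→W1 2, Z-β→W3 3, Z-γ→W3 2, Z-δ→W3 2, Z-ε→W1 4  ⇒ total 13.
Compare {W1, W2}: total 15.
Compare {W2, W3}: total 17.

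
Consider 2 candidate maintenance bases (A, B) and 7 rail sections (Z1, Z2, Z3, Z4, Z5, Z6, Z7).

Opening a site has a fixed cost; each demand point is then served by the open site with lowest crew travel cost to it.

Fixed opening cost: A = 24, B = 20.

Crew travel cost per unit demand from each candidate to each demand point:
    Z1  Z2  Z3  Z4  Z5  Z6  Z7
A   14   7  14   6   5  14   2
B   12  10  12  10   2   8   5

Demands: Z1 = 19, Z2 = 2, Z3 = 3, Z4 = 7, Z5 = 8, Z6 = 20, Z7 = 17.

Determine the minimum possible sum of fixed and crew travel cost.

Open {A, B}: assign each demand point to its cheapest open site.
  Z1→B 19×12=228, Z2→A 2×7=14, Z3→B 3×12=36, Z4→A 7×6=42, Z5→B 8×2=16, Z6→B 20×8=160, Z7→A 17×2=34
  crew travel cost 530, fixed 44 → total 574.
Compare {B}: crew travel cost 615 + fixed 20 = 635.
Compare {A}: crew travel cost 718 + fixed 24 = 742.

574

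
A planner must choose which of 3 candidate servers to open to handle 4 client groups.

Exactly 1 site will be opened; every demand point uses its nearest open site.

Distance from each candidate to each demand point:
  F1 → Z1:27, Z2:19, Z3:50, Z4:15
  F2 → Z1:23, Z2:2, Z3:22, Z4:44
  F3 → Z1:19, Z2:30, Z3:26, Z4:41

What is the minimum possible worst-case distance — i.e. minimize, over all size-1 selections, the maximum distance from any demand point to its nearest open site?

41

Open {F3}.
  Farthest demand point is Z4 at distance 41 (to F3); all others are ≤ 41.
With {F2} the worst case is 44.
With {F1} the worst case is 50.
No size-1 selection achieves below 41.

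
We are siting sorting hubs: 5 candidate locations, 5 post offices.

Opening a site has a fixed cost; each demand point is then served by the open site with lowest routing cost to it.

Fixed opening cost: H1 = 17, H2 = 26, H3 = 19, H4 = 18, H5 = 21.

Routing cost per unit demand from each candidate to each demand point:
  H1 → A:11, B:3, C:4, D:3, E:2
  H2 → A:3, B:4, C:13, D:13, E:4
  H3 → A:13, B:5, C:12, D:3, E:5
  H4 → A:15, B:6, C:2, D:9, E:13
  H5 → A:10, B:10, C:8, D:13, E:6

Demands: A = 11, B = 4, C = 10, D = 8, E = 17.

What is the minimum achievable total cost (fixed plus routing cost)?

184

Open {H1, H2, H4}: assign each demand point to its cheapest open site.
  A→H2 11×3=33, B→H1 4×3=12, C→H4 10×2=20, D→H1 8×3=24, E→H1 17×2=34
  routing cost 123, fixed 61 → total 184.
Compare {H1, H2}: routing cost 143 + fixed 43 = 186.
Compare {H1, H2, H3, H4}: routing cost 123 + fixed 80 = 203.
Compare {H1, H2, H3}: routing cost 143 + fixed 62 = 205.
All other subsets cost ≥ 186. Minimum total cost: 184.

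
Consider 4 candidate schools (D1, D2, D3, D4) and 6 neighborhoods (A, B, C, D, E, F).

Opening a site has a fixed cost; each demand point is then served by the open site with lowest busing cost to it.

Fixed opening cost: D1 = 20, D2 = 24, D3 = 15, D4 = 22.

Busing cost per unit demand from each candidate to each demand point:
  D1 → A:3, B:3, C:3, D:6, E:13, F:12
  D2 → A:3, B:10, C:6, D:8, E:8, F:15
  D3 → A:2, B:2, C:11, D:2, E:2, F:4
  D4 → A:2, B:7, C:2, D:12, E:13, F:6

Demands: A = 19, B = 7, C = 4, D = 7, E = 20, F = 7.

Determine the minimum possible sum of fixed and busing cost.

179

Open {D3, D4}: assign each demand point to its cheapest open site.
  A→D3 19×2=38, B→D3 7×2=14, C→D4 4×2=8, D→D3 7×2=14, E→D3 20×2=40, F→D3 7×4=28
  busing cost 142, fixed 37 → total 179.
Compare {D1, D3}: busing cost 146 + fixed 35 = 181.
Compare {D3}: busing cost 178 + fixed 15 = 193.
Compare {D2, D3}: busing cost 158 + fixed 39 = 197.
All other subsets cost ≥ 181. Minimum total cost: 179.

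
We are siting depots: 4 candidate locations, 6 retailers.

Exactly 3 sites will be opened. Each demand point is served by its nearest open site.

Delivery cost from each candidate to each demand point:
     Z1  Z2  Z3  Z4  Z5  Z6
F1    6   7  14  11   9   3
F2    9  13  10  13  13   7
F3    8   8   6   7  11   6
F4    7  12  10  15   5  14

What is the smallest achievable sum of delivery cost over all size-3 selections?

Open {F1, F3, F4}.
  Z1→F1 6, Z2→F1 7, Z3→F3 6, Z4→F3 7, Z5→F4 5, Z6→F1 3  ⇒ total 34.
Compare {F1, F2, F3}: total 38.
Compare {F2, F3, F4}: total 39.
No size-3 selection does better; minimum is 34.

34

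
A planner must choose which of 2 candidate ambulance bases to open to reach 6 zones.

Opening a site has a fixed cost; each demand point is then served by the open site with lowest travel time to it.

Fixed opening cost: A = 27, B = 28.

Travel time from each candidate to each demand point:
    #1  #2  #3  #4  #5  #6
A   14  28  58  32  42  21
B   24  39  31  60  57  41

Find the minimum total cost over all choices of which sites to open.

Open {A}: assign each demand point to its cheapest open site.
  #1→A 14, #2→A 28, #3→A 58, #4→A 32, #5→A 42, #6→A 21
  travel time 195, fixed 27 → total 222.
Compare {A, B}: travel time 168 + fixed 55 = 223.
Compare {B}: travel time 252 + fixed 28 = 280.

222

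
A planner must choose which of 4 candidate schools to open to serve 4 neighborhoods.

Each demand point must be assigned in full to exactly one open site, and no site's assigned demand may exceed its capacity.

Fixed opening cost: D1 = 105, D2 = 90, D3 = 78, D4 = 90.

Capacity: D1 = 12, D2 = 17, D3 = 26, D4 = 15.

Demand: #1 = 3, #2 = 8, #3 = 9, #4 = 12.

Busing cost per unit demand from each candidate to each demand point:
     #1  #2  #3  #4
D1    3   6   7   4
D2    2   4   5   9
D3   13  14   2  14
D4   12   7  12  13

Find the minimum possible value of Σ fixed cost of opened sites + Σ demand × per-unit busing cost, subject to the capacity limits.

377

Open {D1, D2, D3}; cheapest assignment that respects the capacities:
  D1 (cap 12, load 12): #4 — cost 12×4 = 48
  D2 (cap 17, load 11): #1, #2 — cost 3×2 + 8×4 = 38
  D3 (cap 26, load 9): #3 — cost 9×2 = 18
  Shipping 104, fixed 273 → total 377.
  Any other capacity-feasible assignment to {D1, D2, D3} ships for at least 104.
Compare {D2, D3}: its best feasible assignment gives total 392.
Compare {D1, D3}: its best feasible assignment gives total 400.
Every other set of open sites that can feasibly serve all demand totals ≥ 392 even under its best assignment. Minimum: 377.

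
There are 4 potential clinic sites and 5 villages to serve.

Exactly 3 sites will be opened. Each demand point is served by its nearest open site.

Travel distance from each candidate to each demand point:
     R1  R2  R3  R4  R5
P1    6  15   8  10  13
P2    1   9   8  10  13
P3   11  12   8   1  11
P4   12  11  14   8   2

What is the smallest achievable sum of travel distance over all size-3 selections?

Open {P2, P3, P4}.
  R1→P2 1, R2→P2 9, R3→P2 8, R4→P3 1, R5→P4 2  ⇒ total 21.
Compare {P1, P2, P4}: total 28.
Compare {P1, P3, P4}: total 28.
No size-3 selection does better; minimum is 21.

21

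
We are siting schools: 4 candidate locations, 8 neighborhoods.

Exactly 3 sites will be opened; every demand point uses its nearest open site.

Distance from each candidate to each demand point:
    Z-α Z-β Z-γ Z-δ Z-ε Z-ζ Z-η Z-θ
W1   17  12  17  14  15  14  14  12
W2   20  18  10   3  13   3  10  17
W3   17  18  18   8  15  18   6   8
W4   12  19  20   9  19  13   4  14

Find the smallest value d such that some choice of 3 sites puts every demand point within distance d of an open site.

13

Open {W1, W2, W4}.
  Farthest demand point is Z-ε at distance 13 (to W2); all others are ≤ 13.
With {W1, W2, W3} the worst case is 17.
With {W1, W3, W4} the worst case is 17.
No size-3 selection achieves below 13.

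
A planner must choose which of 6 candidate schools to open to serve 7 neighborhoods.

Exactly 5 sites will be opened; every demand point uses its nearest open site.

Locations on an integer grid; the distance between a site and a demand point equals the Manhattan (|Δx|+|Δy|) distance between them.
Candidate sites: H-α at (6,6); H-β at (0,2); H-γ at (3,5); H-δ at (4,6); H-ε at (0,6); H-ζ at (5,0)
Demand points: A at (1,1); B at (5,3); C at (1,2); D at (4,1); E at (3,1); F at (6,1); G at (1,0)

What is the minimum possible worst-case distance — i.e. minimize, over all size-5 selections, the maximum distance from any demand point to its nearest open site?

Open {H-α, H-β, H-γ, H-δ, H-ζ}.
  Farthest demand point is B at distance 3 (to H-ζ); all others are ≤ 3.
With {H-α, H-β, H-γ, H-ε, H-ζ} the worst case is 3.
With {H-α, H-β, H-δ, H-ε, H-ζ} the worst case is 3.
No size-5 selection achieves below 3.

3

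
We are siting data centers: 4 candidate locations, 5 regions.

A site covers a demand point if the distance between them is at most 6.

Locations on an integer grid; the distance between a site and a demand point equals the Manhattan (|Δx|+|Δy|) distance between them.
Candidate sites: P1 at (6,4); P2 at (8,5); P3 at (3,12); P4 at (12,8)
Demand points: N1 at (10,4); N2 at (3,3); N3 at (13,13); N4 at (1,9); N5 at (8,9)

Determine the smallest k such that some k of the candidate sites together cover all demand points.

Coverage sets (demand points within 6 of each site):
  P1: {N1, N2}
  P2: {N1, N5}
  P3: {N4}
  P4: {N1, N3, N5}
No 2 sites suffice: every size-2 union leaves at least one demand point uncovered.
But {P1, P3, P4} covers everything, so the minimum is 3.

3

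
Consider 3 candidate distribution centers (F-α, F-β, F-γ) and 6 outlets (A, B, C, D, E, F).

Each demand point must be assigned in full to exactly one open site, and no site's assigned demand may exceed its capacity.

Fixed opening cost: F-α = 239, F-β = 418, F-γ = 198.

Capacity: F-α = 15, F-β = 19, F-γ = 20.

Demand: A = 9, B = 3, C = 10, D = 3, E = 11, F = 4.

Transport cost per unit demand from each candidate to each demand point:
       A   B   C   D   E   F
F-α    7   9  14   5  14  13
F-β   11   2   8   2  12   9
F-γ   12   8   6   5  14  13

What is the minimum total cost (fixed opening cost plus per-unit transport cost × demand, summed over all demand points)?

1167

Open {F-α, F-β, F-γ}; cheapest assignment that respects the capacities:
  F-α (cap 15, load 12): A, D — cost 9×7 + 3×5 = 78
  F-β (cap 19, load 18): B, E, F — cost 3×2 + 11×12 + 4×9 = 174
  F-γ (cap 20, load 10): C — cost 10×6 = 60
  Shipping 312, fixed 855 → total 1167.
  Any other capacity-feasible assignment to {F-α, F-β, F-γ} ships for at least 312.
Total demand is 40 and no other set of sites has combined capacity ≥ 40, so {F-α, F-β, F-γ} is the only feasible choice of open sites. Minimum: 1167.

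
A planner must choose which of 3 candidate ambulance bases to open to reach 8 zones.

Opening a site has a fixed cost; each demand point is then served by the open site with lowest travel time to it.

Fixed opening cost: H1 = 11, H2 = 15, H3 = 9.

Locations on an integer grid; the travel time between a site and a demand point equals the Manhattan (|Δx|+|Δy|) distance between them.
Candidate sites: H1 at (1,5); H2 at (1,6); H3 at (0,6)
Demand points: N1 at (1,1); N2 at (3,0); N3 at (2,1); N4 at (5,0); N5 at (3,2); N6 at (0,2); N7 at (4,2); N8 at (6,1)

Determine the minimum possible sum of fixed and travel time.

60

Open {H1}: assign each demand point to its cheapest open site.
  N1→H1 4, N2→H1 7, N3→H1 5, N4→H1 9, N5→H1 5, N6→H1 4, N7→H1 6, N8→H1 9
  travel time 49, fixed 11 → total 60.
Compare {H1, H3}: travel time 49 + fixed 20 = 69.
Compare {H2}: travel time 57 + fixed 15 = 72.
Compare {H3}: travel time 63 + fixed 9 = 72.
All other subsets cost ≥ 69. Minimum total cost: 60.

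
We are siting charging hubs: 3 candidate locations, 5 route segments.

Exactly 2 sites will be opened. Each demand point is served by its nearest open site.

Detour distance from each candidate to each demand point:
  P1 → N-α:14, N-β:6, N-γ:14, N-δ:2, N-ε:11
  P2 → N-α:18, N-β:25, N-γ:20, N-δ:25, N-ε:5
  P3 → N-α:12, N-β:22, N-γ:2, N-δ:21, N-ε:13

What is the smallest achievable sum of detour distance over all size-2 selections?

33

Open {P1, P3}.
  N-α→P3 12, N-β→P1 6, N-γ→P3 2, N-δ→P1 2, N-ε→P1 11  ⇒ total 33.
Compare {P1, P2}: total 41.
Compare {P2, P3}: total 62.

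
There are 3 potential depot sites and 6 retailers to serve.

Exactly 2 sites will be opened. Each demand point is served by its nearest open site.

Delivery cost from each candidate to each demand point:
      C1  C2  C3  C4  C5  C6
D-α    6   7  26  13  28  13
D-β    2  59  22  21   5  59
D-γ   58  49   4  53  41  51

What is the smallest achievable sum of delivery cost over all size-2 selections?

Open {D-α, D-β}.
  C1→D-β 2, C2→D-α 7, C3→D-β 22, C4→D-α 13, C5→D-β 5, C6→D-α 13  ⇒ total 62.
Compare {D-α, D-γ}: total 71.
Compare {D-β, D-γ}: total 132.

62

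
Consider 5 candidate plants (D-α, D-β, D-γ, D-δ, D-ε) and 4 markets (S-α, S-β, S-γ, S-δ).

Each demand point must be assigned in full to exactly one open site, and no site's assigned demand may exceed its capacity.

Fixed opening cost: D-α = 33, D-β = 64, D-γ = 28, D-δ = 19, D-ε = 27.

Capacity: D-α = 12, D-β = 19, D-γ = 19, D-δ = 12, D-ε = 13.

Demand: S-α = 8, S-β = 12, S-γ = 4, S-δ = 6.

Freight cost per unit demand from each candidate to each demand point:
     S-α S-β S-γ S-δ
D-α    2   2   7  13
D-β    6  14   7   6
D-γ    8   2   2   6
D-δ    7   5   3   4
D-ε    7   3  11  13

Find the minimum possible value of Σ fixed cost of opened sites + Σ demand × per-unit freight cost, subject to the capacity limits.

152

Open {D-α, D-γ, D-δ}; cheapest assignment that respects the capacities:
  D-α (cap 12, load 8): S-α — cost 8×2 = 16
  D-γ (cap 19, load 16): S-β, S-γ — cost 12×2 + 4×2 = 32
  D-δ (cap 12, load 6): S-δ — cost 6×4 = 24
  Shipping 72, fixed 80 → total 152.
  Any other capacity-feasible assignment to {D-α, D-γ, D-δ} ships for at least 72.
Compare {D-α, D-γ}: its best feasible assignment gives total 165.
Compare {D-α, D-δ, D-ε}: its best feasible assignment gives total 167.
Every other set of open sites that can feasibly serve all demand totals ≥ 165 even under its best assignment. Minimum: 152.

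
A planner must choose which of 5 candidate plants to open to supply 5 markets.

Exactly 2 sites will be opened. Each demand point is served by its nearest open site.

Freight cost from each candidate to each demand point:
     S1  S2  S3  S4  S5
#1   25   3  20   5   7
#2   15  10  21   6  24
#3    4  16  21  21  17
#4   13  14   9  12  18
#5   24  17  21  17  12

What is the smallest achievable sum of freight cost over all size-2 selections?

Open {#1, #4}.
  S1→#4 13, S2→#1 3, S3→#4 9, S4→#1 5, S5→#1 7  ⇒ total 37.
Compare {#1, #3}: total 39.
Compare {#1, #2}: total 50.
No size-2 selection does better; minimum is 37.

37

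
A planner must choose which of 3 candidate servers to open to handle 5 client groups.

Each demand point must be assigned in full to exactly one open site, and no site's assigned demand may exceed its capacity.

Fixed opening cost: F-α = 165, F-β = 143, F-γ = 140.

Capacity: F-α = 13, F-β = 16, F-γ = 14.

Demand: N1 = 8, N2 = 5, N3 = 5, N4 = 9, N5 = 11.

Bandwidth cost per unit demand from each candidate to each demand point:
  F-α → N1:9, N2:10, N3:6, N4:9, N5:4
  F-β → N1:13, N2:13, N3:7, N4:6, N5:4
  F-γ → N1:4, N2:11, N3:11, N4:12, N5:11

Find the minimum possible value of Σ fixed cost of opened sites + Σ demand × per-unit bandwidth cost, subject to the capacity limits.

Open {F-α, F-β, F-γ}; cheapest assignment that respects the capacities:
  F-α (cap 13, load 11): N5 — cost 11×4 = 44
  F-β (cap 16, load 14): N3, N4 — cost 5×7 + 9×6 = 89
  F-γ (cap 14, load 13): N1, N2 — cost 8×4 + 5×11 = 87
  Shipping 220, fixed 448 → total 668.
  Any other capacity-feasible assignment to {F-α, F-β, F-γ} ships for at least 220.
Total demand is 38 and no other set of sites has combined capacity ≥ 38, so {F-α, F-β, F-γ} is the only feasible choice of open sites. Minimum: 668.

668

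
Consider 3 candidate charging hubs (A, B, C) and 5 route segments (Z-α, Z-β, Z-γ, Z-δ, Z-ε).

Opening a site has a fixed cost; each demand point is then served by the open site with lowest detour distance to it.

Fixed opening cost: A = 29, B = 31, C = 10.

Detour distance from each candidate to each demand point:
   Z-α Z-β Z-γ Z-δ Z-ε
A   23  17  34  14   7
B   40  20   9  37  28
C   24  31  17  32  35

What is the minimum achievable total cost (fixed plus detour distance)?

117

Open {A, C}: assign each demand point to its cheapest open site.
  Z-α→A 23, Z-β→A 17, Z-γ→C 17, Z-δ→A 14, Z-ε→A 7
  detour distance 78, fixed 39 → total 117.
Compare {A}: detour distance 95 + fixed 29 = 124.
Compare {A, B}: detour distance 70 + fixed 60 = 130.
Compare {A, B, C}: detour distance 70 + fixed 70 = 140.
All other subsets cost ≥ 124. Minimum total cost: 117.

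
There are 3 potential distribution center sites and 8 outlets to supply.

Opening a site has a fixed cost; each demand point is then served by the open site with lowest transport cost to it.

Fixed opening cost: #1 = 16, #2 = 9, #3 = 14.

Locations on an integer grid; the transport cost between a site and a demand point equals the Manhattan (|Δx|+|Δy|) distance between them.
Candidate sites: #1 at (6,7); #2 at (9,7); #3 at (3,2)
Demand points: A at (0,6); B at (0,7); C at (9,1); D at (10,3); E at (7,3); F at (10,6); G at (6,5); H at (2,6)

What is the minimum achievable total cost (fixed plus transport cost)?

Open {#2}: assign each demand point to its cheapest open site.
  A→#2 10, B→#2 9, C→#2 6, D→#2 5, E→#2 6, F→#2 2, G→#2 5, H→#2 8
  transport cost 51, fixed 9 → total 60.
Compare {#1}: transport cost 47 + fixed 16 = 63.
Compare {#1, #2}: transport cost 38 + fixed 25 = 63.
Compare {#2, #3}: transport cost 43 + fixed 23 = 66.
All other subsets cost ≥ 63. Minimum total cost: 60.

60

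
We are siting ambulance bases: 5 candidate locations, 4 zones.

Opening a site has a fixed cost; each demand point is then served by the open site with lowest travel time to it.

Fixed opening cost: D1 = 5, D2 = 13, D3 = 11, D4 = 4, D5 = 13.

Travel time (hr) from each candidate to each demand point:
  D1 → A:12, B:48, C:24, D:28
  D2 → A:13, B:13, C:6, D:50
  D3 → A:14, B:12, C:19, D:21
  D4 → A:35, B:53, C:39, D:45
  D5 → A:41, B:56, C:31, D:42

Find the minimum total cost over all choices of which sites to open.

76

Open {D2, D3}: assign each demand point to its cheapest open site.
  A→D2 13, B→D3 12, C→D2 6, D→D3 21
  travel time 52, fixed 24 → total 76.
Compare {D3}: travel time 66 + fixed 11 = 77.
Compare {D1, D2}: travel time 59 + fixed 18 = 77.
Compare {D1, D3}: travel time 64 + fixed 16 = 80.
All other subsets cost ≥ 77. Minimum total cost: 76.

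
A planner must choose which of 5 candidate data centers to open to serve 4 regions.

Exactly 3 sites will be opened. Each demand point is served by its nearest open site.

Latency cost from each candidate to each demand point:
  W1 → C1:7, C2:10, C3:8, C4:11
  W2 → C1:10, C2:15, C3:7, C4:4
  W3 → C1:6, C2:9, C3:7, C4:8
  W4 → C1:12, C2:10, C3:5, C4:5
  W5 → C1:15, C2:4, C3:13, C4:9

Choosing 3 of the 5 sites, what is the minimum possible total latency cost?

20

Open {W3, W4, W5}.
  C1→W3 6, C2→W5 4, C3→W4 5, C4→W4 5  ⇒ total 20.
Compare {W1, W4, W5}: total 21.
Compare {W2, W3, W5}: total 21.
No size-3 selection does better; minimum is 20.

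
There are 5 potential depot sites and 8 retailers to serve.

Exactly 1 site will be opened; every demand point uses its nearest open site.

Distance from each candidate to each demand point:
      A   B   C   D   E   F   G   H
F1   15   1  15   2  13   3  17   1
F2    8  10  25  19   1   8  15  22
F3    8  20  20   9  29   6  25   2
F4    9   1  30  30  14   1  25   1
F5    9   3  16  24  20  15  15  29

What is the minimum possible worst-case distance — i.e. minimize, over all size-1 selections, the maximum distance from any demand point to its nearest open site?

17

Open {F1}.
  Farthest demand point is G at distance 17 (to F1); all others are ≤ 17.
With {F2} the worst case is 25.
With {F3} the worst case is 29.
No size-1 selection achieves below 17.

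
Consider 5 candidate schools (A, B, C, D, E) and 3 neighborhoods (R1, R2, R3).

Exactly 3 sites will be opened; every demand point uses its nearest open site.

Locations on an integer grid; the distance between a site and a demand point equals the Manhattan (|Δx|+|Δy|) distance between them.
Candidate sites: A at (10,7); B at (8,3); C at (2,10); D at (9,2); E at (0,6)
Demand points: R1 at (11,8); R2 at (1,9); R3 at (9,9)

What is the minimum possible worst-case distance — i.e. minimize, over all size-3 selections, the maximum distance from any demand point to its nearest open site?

Open {A, B, C}.
  Farthest demand point is R3 at distance 3 (to A); all others are ≤ 3.
With {A, C, D} the worst case is 3.
With {A, C, E} the worst case is 3.
No size-3 selection achieves below 3.

3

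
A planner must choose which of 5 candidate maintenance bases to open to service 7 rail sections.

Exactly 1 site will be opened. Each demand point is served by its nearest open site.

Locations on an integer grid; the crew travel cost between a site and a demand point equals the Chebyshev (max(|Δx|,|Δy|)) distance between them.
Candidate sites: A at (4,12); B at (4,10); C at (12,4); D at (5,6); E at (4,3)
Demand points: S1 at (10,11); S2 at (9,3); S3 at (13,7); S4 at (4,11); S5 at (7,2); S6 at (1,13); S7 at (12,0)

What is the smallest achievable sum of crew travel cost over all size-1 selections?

Open {D}.
  S1→D 5, S2→D 4, S3→D 8, S4→D 5, S5→D 4, S6→D 7, S7→D 7  ⇒ total 40.
Compare {C}: total 41.
Compare {B}: total 44.
No size-1 selection does better; minimum is 40.

40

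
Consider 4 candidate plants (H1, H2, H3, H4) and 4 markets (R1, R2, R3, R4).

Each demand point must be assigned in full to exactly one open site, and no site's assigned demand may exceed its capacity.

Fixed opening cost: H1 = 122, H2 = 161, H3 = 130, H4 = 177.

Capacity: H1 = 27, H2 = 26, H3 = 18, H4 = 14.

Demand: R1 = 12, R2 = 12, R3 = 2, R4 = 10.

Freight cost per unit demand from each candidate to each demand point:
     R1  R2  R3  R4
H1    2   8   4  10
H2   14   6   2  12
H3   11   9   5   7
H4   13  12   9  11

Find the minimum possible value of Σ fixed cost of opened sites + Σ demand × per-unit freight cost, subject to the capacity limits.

450

Open {H1, H3}; cheapest assignment that respects the capacities:
  H1 (cap 27, load 26): R1, R2, R3 — cost 12×2 + 12×8 + 2×4 = 128
  H3 (cap 18, load 10): R4 — cost 10×7 = 70
  Shipping 198, fixed 252 → total 450.
  Any other capacity-feasible assignment to {H1, H3} ships for at least 198.
Compare {H1, H2}: its best feasible assignment gives total 483.
Compare {H1, H4}: its best feasible assignment gives total 537.
Every other set of open sites that can feasibly serve all demand totals ≥ 483 even under its best assignment. Minimum: 450.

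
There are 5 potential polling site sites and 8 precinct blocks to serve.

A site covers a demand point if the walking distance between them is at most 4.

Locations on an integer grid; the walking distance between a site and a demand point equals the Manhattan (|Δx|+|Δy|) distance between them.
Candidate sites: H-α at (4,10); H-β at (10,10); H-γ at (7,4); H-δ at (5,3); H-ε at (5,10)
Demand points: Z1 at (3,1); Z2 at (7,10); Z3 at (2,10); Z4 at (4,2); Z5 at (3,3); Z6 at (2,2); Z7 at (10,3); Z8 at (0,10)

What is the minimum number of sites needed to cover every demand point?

3

Coverage sets (demand points within 4 of each site):
  H-α: {Z2, Z3, Z8}
  H-β: {Z2}
  H-γ: {Z7}
  H-δ: {Z1, Z4, Z5, Z6}
  H-ε: {Z2, Z3}
No 2 sites suffice: every size-2 union leaves at least one demand point uncovered.
But {H-α, H-γ, H-δ} covers everything, so the minimum is 3.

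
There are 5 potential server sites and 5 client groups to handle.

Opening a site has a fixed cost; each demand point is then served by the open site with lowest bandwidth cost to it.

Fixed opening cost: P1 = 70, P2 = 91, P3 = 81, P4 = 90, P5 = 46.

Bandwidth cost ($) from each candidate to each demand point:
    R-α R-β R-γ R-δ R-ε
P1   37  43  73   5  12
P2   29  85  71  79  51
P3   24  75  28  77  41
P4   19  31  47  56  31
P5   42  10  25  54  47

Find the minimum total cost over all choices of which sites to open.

205

Open {P1, P5}: assign each demand point to its cheapest open site.
  R-α→P1 37, R-β→P5 10, R-γ→P5 25, R-δ→P1 5, R-ε→P1 12
  bandwidth cost 89, fixed 116 → total 205.
Compare {P5}: bandwidth cost 178 + fixed 46 = 224.
Compare {P1}: bandwidth cost 170 + fixed 70 = 240.
Compare {P1, P3}: bandwidth cost 112 + fixed 151 = 263.
All other subsets cost ≥ 224. Minimum total cost: 205.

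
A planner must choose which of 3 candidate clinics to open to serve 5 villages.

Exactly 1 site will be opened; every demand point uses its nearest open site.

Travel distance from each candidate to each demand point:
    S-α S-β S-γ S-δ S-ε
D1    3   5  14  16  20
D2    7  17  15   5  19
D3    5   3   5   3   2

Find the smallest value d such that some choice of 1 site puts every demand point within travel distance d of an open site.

Open {D3}.
  Farthest demand point is S-α at travel distance 5 (to D3); all others are ≤ 5.
With {D2} the worst case is 19.
With {D1} the worst case is 20.
No size-1 selection achieves below 5.

5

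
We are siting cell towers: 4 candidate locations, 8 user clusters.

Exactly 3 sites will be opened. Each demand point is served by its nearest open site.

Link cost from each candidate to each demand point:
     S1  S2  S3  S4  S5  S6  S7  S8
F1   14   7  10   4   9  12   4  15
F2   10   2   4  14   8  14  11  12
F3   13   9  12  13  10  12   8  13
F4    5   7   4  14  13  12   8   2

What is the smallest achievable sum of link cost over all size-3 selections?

41

Open {F1, F2, F4}.
  S1→F4 5, S2→F2 2, S3→F2 4, S4→F1 4, S5→F2 8, S6→F1 12, S7→F1 4, S8→F4 2  ⇒ total 41.
Compare {F1, F3, F4}: total 47.
Compare {F2, F3, F4}: total 54.
No size-3 selection does better; minimum is 41.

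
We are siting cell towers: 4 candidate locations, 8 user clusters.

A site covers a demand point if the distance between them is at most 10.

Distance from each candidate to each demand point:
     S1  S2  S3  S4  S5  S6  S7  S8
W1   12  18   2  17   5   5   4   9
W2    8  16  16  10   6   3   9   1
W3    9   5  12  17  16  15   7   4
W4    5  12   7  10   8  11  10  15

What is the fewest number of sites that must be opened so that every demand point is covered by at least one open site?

Coverage sets (demand points within 10 of each site):
  W1: {S3, S5, S6, S7, S8}
  W2: {S1, S4, S5, S6, S7, S8}
  W3: {S1, S2, S7, S8}
  W4: {S1, S3, S4, S5, S7}
No 2 sites suffice: every size-2 union leaves at least one demand point uncovered.
But {W1, W2, W3} covers everything, so the minimum is 3.

3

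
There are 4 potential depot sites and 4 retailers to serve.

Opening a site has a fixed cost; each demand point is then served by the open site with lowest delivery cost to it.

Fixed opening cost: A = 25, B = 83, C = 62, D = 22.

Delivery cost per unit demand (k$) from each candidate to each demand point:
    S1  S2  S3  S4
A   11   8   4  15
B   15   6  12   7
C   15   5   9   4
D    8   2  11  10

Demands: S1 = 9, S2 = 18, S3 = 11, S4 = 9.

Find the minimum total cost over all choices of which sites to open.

Open {A, D}: assign each demand point to its cheapest open site.
  S1→D 9×8=72, S2→D 18×2=36, S3→A 11×4=44, S4→D 9×10=90
  delivery cost 242, fixed 47 → total 289.
Compare {A, C, D}: delivery cost 188 + fixed 109 = 297.
Compare {C, D}: delivery cost 243 + fixed 84 = 327.
Compare {D}: delivery cost 319 + fixed 22 = 341.
All other subsets cost ≥ 297. Minimum total cost: 289.

289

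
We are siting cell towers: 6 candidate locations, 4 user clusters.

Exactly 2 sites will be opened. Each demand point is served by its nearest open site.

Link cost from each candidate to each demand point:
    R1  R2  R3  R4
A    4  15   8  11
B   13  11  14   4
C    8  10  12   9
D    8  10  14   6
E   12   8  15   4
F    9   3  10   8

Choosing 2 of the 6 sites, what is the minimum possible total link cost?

Open {A, F}.
  R1→A 4, R2→F 3, R3→A 8, R4→F 8  ⇒ total 23.
Compare {A, E}: total 24.
Compare {B, F}: total 26.
No size-2 selection does better; minimum is 23.

23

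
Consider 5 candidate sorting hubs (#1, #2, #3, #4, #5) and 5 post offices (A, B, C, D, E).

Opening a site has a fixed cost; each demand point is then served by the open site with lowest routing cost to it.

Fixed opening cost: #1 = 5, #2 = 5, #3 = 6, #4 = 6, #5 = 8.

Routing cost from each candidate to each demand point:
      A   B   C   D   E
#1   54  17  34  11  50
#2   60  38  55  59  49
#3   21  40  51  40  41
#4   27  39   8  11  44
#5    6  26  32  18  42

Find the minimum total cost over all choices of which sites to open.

103

Open {#1, #4, #5}: assign each demand point to its cheapest open site.
  A→#5 6, B→#1 17, C→#4 8, D→#1 11, E→#5 42
  routing cost 84, fixed 19 → total 103.
Compare {#4, #5}: routing cost 93 + fixed 14 = 107.
Compare {#1, #2, #4, #5}: routing cost 84 + fixed 24 = 108.
Compare {#1, #3, #4, #5}: routing cost 83 + fixed 25 = 108.
All other subsets cost ≥ 107. Minimum total cost: 103.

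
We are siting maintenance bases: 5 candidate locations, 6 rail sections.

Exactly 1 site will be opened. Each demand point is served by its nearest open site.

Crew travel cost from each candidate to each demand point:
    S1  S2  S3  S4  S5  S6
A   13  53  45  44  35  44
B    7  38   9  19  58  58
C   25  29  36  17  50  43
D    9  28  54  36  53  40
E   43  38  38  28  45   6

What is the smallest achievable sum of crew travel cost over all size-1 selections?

189

Open {B}.
  S1→B 7, S2→B 38, S3→B 9, S4→B 19, S5→B 58, S6→B 58  ⇒ total 189.
Compare {E}: total 198.
Compare {C}: total 200.
No size-1 selection does better; minimum is 189.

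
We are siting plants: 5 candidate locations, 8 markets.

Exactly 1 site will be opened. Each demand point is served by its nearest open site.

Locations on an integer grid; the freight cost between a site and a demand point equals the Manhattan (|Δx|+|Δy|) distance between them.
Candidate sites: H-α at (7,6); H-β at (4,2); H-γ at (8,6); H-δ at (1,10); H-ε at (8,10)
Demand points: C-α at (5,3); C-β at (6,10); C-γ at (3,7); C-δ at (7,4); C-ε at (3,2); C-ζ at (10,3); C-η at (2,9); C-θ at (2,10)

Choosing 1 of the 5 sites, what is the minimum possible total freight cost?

48

Open {H-α}.
  C-α→H-α 5, C-β→H-α 5, C-γ→H-α 5, C-δ→H-α 2, C-ε→H-α 8, C-ζ→H-α 6, C-η→H-α 8, C-θ→H-α 9  ⇒ total 48.
Compare {H-β}: total 50.
Compare {H-γ}: total 54.
No size-1 selection does better; minimum is 48.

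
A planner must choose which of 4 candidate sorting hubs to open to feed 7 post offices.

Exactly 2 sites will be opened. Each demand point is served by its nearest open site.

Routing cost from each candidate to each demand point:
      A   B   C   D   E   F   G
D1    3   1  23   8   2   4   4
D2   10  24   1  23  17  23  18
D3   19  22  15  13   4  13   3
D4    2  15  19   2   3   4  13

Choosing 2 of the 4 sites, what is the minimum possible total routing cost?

23

Open {D1, D2}.
  A→D1 3, B→D1 1, C→D2 1, D→D1 8, E→D1 2, F→D1 4, G→D1 4  ⇒ total 23.
Compare {D1, D4}: total 34.
Compare {D1, D3}: total 36.
No size-2 selection does better; minimum is 23.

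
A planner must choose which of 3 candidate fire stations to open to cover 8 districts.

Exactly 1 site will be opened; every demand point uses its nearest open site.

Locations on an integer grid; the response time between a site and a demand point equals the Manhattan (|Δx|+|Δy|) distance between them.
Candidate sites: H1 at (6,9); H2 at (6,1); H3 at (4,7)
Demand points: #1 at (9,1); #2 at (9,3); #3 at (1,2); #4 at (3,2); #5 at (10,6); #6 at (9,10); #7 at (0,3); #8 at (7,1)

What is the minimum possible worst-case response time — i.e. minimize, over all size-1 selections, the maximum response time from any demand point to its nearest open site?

11

Open {H3}.
  Farthest demand point is #1 at response time 11 (to H3); all others are ≤ 11.
With {H1} the worst case is 12.
With {H2} the worst case is 12.
No size-1 selection achieves below 11.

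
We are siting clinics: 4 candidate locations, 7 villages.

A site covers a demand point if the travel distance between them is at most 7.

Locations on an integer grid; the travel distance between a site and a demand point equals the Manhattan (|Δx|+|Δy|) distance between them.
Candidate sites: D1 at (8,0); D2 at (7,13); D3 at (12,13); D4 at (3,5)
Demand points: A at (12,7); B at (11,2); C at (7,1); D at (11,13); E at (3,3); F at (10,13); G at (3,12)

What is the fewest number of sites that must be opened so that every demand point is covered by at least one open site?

3

Coverage sets (demand points within 7 of each site):
  D1: {B, C}
  D2: {D, F, G}
  D3: {A, D, F}
  D4: {E, G}
No 2 sites suffice: every size-2 union leaves at least one demand point uncovered.
But {D1, D3, D4} covers everything, so the minimum is 3.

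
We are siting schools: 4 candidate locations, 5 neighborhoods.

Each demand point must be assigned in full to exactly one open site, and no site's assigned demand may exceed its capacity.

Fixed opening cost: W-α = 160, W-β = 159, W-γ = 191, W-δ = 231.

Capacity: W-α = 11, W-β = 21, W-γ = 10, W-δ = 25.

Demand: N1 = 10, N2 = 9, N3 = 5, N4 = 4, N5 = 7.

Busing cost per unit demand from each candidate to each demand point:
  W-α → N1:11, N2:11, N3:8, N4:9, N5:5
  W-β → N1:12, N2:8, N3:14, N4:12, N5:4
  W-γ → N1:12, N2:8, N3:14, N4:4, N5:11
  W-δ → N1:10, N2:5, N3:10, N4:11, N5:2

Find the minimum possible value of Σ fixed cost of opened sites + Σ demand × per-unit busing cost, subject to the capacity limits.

Open {W-α, W-δ}; cheapest assignment that respects the capacities:
  W-α (cap 11, load 10): N1 — cost 10×11 = 110
  W-δ (cap 25, load 25): N2, N3, N4, N5 — cost 9×5 + 5×10 + 4×11 + 7×2 = 153
  Shipping 263, fixed 391 → total 654.
  Any other capacity-feasible assignment to {W-α, W-δ} ships for at least 263.
Compare {W-β, W-δ}: its best feasible assignment gives total 661.
Compare {W-γ, W-δ}: its best feasible assignment gives total 695.
Every other set of open sites that can feasibly serve all demand totals ≥ 661 even under its best assignment. Minimum: 654.

654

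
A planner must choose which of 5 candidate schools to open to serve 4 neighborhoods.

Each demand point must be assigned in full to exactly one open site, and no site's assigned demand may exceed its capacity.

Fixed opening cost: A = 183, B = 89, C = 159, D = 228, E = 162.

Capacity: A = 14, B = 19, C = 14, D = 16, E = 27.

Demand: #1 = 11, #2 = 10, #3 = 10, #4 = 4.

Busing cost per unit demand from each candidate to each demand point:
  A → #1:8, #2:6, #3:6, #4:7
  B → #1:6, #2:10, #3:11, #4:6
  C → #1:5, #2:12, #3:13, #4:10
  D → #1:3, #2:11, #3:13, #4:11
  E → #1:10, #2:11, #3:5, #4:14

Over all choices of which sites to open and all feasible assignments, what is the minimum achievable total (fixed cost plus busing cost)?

501

Open {B, E}; cheapest assignment that respects the capacities:
  B (cap 19, load 15): #1, #4 — cost 11×6 + 4×6 = 90
  E (cap 27, load 20): #2, #3 — cost 10×11 + 10×5 = 160
  Shipping 250, fixed 251 → total 501.
  Any other capacity-feasible assignment to {B, E} ships for at least 250.
Compare {C, E}: its best feasible assignment gives total 592.
Compare {A, E}: its best feasible assignment gives total 593.
Every other set of open sites that can feasibly serve all demand totals ≥ 592 even under its best assignment. Minimum: 501.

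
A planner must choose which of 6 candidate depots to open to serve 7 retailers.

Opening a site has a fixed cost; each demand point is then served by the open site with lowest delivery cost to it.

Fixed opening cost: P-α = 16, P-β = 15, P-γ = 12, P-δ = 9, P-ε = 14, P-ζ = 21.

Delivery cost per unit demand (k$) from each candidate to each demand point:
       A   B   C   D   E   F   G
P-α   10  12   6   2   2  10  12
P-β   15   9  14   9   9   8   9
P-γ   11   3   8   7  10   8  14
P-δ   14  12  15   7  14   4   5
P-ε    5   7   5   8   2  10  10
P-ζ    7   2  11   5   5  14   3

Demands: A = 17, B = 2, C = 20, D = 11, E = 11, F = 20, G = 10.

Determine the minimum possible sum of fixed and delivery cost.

403

Open {P-α, P-δ, P-ε, P-ζ}: assign each demand point to its cheapest open site.
  A→P-ε 17×5=85, B→P-ζ 2×2=4, C→P-ε 20×5=100, D→P-α 11×2=22, E→P-α 11×2=22, F→P-δ 20×4=80, G→P-ζ 10×3=30
  delivery cost 343, fixed 60 → total 403.
Compare {P-α, P-δ, P-ε}: delivery cost 373 + fixed 39 = 412.
Compare {P-α, P-γ, P-δ, P-ε, P-ζ}: delivery cost 343 + fixed 72 = 415.
Compare {P-α, P-γ, P-δ, P-ε}: delivery cost 365 + fixed 51 = 416.
All other subsets cost ≥ 412. Minimum total cost: 403.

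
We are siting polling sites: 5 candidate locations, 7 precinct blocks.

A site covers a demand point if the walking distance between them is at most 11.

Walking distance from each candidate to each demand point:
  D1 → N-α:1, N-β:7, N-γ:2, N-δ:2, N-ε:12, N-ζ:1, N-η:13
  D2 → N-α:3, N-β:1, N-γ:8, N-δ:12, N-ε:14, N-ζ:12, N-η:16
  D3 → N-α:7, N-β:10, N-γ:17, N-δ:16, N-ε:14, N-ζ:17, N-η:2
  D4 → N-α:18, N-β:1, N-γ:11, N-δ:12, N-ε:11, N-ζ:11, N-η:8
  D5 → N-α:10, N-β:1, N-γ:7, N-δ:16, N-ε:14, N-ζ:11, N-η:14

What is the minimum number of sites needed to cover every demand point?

2

Coverage sets (demand points within 11 of each site):
  D1: {N-α, N-β, N-γ, N-δ, N-ζ}
  D2: {N-α, N-β, N-γ}
  D3: {N-α, N-β, N-η}
  D4: {N-β, N-γ, N-ε, N-ζ, N-η}
  D5: {N-α, N-β, N-γ, N-ζ}
No single site covers all 7 demand points.
But {D1, D4} covers everything, so the minimum is 2.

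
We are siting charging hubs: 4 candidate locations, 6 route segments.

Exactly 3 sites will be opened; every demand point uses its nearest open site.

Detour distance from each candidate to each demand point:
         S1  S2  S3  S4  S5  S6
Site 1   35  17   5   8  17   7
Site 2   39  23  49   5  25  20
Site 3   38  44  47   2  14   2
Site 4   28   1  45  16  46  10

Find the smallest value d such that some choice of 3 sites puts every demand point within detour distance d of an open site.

28

Open {Site 1, Site 2, Site 4}.
  Farthest demand point is S1 at detour distance 28 (to Site 4); all others are ≤ 28.
With {Site 1, Site 3, Site 4} the worst case is 28.
With {Site 1, Site 2, Site 3} the worst case is 35.
No size-3 selection achieves below 28.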